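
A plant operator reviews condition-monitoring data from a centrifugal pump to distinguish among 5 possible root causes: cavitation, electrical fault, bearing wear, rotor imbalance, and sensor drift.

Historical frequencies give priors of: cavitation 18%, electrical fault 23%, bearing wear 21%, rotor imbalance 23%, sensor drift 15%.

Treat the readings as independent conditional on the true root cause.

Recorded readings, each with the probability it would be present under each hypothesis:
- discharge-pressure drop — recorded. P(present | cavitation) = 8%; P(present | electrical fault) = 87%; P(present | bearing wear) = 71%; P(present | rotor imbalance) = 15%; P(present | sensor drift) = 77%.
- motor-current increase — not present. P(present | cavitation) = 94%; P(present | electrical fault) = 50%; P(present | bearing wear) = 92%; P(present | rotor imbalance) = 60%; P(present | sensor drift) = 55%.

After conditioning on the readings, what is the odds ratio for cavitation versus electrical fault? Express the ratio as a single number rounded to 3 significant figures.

Unnormalized posterior weight (prior times the reading likelihoods) for each of the two hypotheses (using 1 − P(present | H) for each absent reading):
  cavitation: 0.18 × 0.08 × (1 − 0.94) = 0.000864
  electrical fault: 0.23 × 0.87 × (1 − 0.50) = 0.10005
Odds(cavitation : electrical fault) = 0.000864 / 0.10005 ≈ 0.00864.

0.00864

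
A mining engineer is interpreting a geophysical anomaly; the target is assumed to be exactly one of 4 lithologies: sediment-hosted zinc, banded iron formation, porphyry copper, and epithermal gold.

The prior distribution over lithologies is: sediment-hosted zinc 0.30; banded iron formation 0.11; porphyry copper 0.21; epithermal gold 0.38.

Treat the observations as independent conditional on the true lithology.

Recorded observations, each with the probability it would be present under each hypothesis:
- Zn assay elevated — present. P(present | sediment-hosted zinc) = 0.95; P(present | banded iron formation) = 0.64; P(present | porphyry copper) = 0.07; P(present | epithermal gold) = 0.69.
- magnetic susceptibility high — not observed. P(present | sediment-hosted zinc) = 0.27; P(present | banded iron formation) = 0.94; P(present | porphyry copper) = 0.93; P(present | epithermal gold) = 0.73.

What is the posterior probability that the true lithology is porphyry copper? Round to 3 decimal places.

0.004

By Bayes' rule with conditional independence, the unnormalized weight for each hypothesis is prior × ∏ likelihoods (using 1 − P(present | H) for each absent observation):
  sediment-hosted zinc: 0.30 × 0.95 × (1 − 0.27) = 0.20805
  banded iron formation: 0.11 × 0.64 × (1 − 0.94) = 0.004224
  porphyry copper: 0.21 × 0.07 × (1 − 0.93) = 0.001029
  epithermal gold: 0.38 × 0.69 × (1 − 0.73) = 0.070794
Normalizing constant Z = 0.20805 + 0.004224 + 0.001029 + 0.070794 = 0.2841.
P(porphyry copper | evidence) = 0.001029 / 0.2841 ≈ 0.004.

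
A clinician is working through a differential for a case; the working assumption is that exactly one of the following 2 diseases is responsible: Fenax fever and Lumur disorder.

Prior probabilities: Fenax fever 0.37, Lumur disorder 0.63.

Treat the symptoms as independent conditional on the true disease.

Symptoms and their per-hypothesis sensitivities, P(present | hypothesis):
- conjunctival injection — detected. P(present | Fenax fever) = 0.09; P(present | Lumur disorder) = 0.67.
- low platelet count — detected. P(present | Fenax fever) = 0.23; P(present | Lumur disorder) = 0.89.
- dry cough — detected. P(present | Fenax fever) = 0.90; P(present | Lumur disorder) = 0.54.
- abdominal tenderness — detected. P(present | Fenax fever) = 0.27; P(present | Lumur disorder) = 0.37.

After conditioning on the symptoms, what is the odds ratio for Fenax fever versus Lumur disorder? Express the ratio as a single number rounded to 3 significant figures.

0.0248

The normalizing constant cancels in an odds ratio, so compute prior × likelihood for the two hypotheses only:
  Fenax fever: 0.37 × 0.09 × 0.23 × 0.90 × 0.27 = 0.0018611
  Lumur disorder: 0.63 × 0.67 × 0.89 × 0.54 × 0.37 = 0.075059
Posterior odds = 0.0018611 / 0.075059 ≈ 0.0248.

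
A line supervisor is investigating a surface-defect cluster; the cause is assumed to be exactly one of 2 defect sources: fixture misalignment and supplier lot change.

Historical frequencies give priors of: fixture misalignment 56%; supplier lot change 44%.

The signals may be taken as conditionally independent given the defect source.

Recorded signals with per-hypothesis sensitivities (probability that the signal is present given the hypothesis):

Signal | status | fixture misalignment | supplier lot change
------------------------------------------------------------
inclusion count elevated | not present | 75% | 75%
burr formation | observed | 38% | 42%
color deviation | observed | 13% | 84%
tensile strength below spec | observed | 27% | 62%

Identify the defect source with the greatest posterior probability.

Multiply each prior by the joint likelihood of the signal pattern (using 1 − P(present | H) for each absent signal):
  fixture misalignment: 0.56 × (1 − 0.75) × 0.38 × 0.13 × 0.27 = 0.0018673
  supplier lot change: 0.44 × (1 − 0.75) × 0.42 × 0.84 × 0.62 = 0.024061
The unnormalized weights sum to 0.025928.
P(fixture misalignment | evidence) ≈ 0.0018673 / 0.025928 ≈ 0.072
P(supplier lot change | evidence) ≈ 0.024061 / 0.025928 ≈ 0.928
The largest is 0.928, so supplier lot change is most probable.

supplier lot change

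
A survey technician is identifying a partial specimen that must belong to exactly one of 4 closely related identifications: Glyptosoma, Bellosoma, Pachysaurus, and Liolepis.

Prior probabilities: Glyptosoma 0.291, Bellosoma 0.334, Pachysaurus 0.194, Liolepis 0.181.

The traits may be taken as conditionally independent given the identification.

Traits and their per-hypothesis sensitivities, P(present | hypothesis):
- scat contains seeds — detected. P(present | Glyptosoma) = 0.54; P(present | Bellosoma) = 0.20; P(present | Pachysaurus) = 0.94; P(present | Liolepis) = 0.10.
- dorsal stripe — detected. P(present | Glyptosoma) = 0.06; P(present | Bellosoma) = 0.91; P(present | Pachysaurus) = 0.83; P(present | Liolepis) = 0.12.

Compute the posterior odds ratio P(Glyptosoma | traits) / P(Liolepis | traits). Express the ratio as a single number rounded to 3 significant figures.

Posterior odds equal prior odds times the likelihood ratio; only the two competing hypotheses matter.
  Glyptosoma: 0.291 × 0.54 × 0.06 = 0.0094284
  Liolepis: 0.181 × 0.10 × 0.12 = 0.002172
Odds(Glyptosoma : Liolepis) = 0.0094284 / 0.002172 ≈ 4.34.

4.34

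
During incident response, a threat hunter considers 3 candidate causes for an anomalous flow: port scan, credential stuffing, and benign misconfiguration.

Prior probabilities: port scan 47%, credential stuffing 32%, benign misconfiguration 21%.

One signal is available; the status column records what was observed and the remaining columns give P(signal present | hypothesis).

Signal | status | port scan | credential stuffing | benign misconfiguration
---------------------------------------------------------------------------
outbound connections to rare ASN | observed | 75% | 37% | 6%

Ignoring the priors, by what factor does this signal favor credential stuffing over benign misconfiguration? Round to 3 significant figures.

6.17

The Bayes factor is the ratio of the two likelihoods.
  credential stuffing: 0.37
  benign misconfiguration: 0.06
Bayes factor = 0.37 / 0.06 ≈ 6.17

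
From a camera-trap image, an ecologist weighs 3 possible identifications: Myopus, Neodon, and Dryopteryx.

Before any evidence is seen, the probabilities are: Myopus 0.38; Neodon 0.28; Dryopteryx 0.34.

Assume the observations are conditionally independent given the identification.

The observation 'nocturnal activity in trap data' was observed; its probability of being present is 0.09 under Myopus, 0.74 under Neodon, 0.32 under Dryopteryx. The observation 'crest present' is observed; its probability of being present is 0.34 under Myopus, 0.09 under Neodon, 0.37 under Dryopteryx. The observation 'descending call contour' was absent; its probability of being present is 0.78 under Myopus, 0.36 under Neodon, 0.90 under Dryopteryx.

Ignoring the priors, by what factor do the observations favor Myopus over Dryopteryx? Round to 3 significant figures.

The Bayes factor is the ratio of the joint likelihoods of the evidence pattern under the two hypotheses (using 1 − P(present | H) for each absent observation).
  Myopus: 0.09 × 0.34 × (1 − 0.78) = 0.006732
  Dryopteryx: 0.32 × 0.37 × (1 − 0.90) = 0.01184
Bayes factor = 0.006732 / 0.01184 ≈ 0.569

0.569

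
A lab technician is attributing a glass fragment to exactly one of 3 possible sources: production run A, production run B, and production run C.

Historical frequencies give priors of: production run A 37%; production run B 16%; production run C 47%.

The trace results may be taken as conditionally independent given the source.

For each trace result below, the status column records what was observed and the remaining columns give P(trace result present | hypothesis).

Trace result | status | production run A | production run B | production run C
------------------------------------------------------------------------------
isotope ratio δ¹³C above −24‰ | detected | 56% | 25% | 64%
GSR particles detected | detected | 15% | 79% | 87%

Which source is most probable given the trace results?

production run C

Multiply each prior by the joint likelihood of the trace result pattern:
  production run A: 0.37 × 0.56 × 0.15 = 0.03108
  production run B: 0.16 × 0.25 × 0.79 = 0.0316
  production run C: 0.47 × 0.64 × 0.87 = 0.2617
Normalizing constant Z = 0.03108 + 0.0316 + 0.2617 = 0.32438.
P(production run A | evidence) ≈ 0.03108 / 0.32438 ≈ 0.096
P(production run B | evidence) ≈ 0.0316 / 0.32438 ≈ 0.097
P(production run C | evidence) ≈ 0.2617 / 0.32438 ≈ 0.807
The largest is 0.807, so production run C is most probable.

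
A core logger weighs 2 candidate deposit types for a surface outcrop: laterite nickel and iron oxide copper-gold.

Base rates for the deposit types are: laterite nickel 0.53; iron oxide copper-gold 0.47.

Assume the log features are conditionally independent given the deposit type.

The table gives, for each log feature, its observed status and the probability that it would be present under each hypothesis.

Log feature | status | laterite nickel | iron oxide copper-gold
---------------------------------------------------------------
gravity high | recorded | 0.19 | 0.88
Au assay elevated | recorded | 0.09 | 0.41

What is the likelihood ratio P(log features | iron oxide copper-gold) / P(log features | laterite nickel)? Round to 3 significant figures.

21.1

Joint likelihood of the log feature pattern under each hypothesis:
  iron oxide copper-gold: 0.88 × 0.41 = 0.3608
  laterite nickel: 0.19 × 0.09 = 0.0171
Bayes factor = 0.3608 / 0.0171 ≈ 21.1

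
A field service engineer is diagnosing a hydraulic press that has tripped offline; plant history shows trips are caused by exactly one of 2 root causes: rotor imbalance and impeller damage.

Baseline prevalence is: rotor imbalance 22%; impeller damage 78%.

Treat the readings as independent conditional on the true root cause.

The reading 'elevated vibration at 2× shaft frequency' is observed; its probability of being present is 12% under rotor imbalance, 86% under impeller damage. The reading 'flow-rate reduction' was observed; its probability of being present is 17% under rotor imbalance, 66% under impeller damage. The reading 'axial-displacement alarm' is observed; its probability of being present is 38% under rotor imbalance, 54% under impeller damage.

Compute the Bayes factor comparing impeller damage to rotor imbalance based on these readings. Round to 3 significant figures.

Take the product of per-reading likelihoods under each hypothesis, then divide.
  impeller damage: 0.86 × 0.66 × 0.54 = 0.3065
  rotor imbalance: 0.12 × 0.17 × 0.38 = 0.007752
Bayes factor = 0.3065 / 0.007752 ≈ 39.5

39.5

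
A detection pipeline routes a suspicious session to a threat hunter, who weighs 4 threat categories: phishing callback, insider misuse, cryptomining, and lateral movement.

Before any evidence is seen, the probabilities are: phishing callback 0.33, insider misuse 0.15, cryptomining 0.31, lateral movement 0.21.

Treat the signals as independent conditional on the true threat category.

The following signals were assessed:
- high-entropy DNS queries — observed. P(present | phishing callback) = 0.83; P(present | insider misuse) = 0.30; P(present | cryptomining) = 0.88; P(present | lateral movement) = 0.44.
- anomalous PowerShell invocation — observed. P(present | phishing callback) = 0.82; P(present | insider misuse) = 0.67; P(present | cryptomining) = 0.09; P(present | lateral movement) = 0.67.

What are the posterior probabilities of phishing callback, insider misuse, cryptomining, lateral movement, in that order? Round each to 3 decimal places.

0.658, 0.088, 0.072, 0.181

By Bayes' rule with conditional independence, the unnormalized weight for each hypothesis is prior × ∏ likelihoods:
  phishing callback: 0.33 × 0.83 × 0.82 = 0.2246
  insider misuse: 0.15 × 0.30 × 0.67 = 0.03015
  cryptomining: 0.31 × 0.88 × 0.09 = 0.024552
  lateral movement: 0.21 × 0.44 × 0.67 = 0.061908
The unnormalized weights sum to 0.34121.
P(phishing callback | evidence) = 0.2246 / 0.34121 ≈ 0.658
P(insider misuse | evidence) = 0.03015 / 0.34121 ≈ 0.088
P(cryptomining | evidence) = 0.024552 / 0.34121 ≈ 0.072
P(lateral movement | evidence) = 0.061908 / 0.34121 ≈ 0.181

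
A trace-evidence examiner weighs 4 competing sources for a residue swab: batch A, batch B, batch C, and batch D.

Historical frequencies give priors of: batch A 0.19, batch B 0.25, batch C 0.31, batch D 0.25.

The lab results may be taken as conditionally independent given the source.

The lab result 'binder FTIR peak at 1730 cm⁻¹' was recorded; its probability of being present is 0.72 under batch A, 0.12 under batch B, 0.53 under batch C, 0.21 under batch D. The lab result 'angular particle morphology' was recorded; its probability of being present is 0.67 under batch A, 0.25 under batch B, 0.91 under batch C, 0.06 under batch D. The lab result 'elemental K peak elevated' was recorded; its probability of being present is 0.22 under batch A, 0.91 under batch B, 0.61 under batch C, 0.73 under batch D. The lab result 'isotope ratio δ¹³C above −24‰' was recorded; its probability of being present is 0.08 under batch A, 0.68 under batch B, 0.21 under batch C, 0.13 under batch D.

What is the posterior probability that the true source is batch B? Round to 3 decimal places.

0.181

For each hypothesis, the unnormalized posterior weight is prior × product of the lab result likelihoods:
  batch A: 0.19 × 0.72 × 0.67 × 0.22 × 0.08 = 0.0016131
  batch B: 0.25 × 0.12 × 0.25 × 0.91 × 0.68 = 0.004641
  batch C: 0.31 × 0.53 × 0.91 × 0.61 × 0.21 = 0.019153
  batch D: 0.25 × 0.21 × 0.06 × 0.73 × 0.13 = 0.00029893
Marginal likelihood of the evidence = 0.025706.
P(batch B | evidence) = 0.004641 / 0.025706 ≈ 0.181.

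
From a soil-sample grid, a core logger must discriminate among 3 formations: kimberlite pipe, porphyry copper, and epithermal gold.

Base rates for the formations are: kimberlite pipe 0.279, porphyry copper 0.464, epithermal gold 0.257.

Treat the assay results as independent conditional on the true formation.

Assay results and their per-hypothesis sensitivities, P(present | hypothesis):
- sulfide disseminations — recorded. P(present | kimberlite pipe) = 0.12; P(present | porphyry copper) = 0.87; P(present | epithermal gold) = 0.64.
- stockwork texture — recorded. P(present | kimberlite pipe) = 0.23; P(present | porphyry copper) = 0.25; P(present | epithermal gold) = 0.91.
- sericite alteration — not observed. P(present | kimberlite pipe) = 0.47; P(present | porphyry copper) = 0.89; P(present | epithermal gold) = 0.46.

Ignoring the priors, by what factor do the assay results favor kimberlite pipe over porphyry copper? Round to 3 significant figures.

0.611

Joint likelihood of the assay result pattern under each hypothesis (using 1 − P(present | H) for each absent assay result):
  kimberlite pipe: 0.12 × 0.23 × (1 − 0.47) = 0.014628
  porphyry copper: 0.87 × 0.25 × (1 − 0.89) = 0.023925
Bayes factor = 0.014628 / 0.023925 ≈ 0.611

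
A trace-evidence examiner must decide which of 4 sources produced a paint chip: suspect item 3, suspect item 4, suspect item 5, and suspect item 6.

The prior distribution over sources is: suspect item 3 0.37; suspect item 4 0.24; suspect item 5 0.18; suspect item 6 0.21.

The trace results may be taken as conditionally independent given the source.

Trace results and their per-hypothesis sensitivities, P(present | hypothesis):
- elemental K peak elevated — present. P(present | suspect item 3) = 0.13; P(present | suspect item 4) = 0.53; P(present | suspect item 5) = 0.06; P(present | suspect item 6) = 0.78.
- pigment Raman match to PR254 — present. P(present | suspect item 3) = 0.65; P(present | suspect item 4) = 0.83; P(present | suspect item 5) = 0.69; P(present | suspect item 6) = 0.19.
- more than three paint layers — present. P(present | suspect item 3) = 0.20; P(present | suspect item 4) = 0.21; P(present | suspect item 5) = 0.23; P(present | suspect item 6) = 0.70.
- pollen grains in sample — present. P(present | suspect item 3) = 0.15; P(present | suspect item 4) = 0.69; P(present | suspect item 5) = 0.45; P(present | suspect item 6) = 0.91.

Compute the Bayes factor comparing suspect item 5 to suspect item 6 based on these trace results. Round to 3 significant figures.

Take the product of per-trace result likelihoods under each hypothesis, then divide.
  suspect item 5: 0.06 × 0.69 × 0.23 × 0.45 = 0.0042849
  suspect item 6: 0.78 × 0.19 × 0.70 × 0.91 = 0.094403
Bayes factor = 0.0042849 / 0.094403 ≈ 0.0454

0.0454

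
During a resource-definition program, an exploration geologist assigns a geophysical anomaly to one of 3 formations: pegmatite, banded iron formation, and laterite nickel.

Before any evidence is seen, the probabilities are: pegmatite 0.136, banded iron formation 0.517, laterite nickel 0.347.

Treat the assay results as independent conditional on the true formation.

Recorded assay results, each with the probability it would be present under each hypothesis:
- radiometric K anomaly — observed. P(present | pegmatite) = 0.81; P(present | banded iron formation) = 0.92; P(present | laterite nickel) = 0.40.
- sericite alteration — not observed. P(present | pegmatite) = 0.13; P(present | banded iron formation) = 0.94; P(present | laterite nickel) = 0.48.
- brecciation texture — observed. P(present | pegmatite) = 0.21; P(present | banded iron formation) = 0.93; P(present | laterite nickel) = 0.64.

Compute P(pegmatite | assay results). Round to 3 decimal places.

Multiply each prior by the joint likelihood of the assay result pattern (using 1 − P(present | H) for each absent assay result):
  pegmatite: 0.136 × 0.81 × (1 − 0.13) × 0.21 = 0.020126
  banded iron formation: 0.517 × 0.92 × (1 − 0.94) × 0.93 = 0.026541
  laterite nickel: 0.347 × 0.40 × (1 − 0.48) × 0.64 = 0.046193
Marginal likelihood of the evidence = 0.09286.
P(pegmatite | evidence) = 0.020126 / 0.09286 ≈ 0.217.

0.217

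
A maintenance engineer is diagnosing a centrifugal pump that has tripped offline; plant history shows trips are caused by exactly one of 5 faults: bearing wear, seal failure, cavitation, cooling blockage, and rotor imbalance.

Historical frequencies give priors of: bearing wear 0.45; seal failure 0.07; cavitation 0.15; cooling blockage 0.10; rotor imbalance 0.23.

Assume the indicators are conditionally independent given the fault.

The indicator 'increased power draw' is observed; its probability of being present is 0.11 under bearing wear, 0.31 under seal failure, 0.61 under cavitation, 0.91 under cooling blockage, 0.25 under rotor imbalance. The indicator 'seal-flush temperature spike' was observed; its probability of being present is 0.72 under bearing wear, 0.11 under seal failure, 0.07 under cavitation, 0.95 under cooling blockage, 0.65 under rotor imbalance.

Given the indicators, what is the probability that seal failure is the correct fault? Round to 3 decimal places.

0.014

By Bayes' rule with conditional independence, the unnormalized weight for each hypothesis is prior × ∏ likelihoods:
  bearing wear: 0.45 × 0.11 × 0.72 = 0.03564
  seal failure: 0.07 × 0.31 × 0.11 = 0.002387
  cavitation: 0.15 × 0.61 × 0.07 = 0.006405
  cooling blockage: 0.10 × 0.91 × 0.95 = 0.08645
  rotor imbalance: 0.23 × 0.25 × 0.65 = 0.037375
The unnormalized weights sum to 0.16826.
P(seal failure | evidence) = 0.002387 / 0.16826 ≈ 0.014.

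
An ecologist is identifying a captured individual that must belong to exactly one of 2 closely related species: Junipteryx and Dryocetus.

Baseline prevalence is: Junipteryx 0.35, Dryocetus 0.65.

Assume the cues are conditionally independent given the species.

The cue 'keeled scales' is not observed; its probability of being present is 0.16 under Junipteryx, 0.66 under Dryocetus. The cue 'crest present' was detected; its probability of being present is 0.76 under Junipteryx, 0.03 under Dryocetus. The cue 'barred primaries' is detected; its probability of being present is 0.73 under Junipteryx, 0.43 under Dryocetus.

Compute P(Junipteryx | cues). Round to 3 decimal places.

Multiply each prior by the joint likelihood of the cue pattern (using 1 − P(present | H) for each absent cue):
  Junipteryx: 0.35 × (1 − 0.16) × 0.76 × 0.73 = 0.16311
  Dryocetus: 0.65 × (1 − 0.66) × 0.03 × 0.43 = 0.0028509
Normalizing constant Z = 0.16311 + 0.0028509 = 0.16596.
P(Junipteryx | evidence) = 0.16311 / 0.16596 ≈ 0.983.

0.983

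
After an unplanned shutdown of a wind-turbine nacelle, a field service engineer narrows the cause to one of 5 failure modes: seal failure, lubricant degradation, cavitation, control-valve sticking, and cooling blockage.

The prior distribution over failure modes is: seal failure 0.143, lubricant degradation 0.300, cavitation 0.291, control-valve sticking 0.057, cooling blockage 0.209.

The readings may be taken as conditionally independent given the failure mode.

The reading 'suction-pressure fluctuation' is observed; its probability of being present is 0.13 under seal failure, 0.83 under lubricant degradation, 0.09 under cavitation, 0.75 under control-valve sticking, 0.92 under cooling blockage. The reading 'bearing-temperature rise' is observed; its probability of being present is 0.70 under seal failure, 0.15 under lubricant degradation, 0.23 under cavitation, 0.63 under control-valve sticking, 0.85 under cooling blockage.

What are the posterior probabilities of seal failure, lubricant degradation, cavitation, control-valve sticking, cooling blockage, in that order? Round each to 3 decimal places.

Multiply each prior by the joint likelihood of the reading pattern:
  seal failure: 0.143 × 0.13 × 0.70 = 0.013013
  lubricant degradation: 0.300 × 0.83 × 0.15 = 0.03735
  cavitation: 0.291 × 0.09 × 0.23 = 0.0060237
  control-valve sticking: 0.057 × 0.75 × 0.63 = 0.026933
  cooling blockage: 0.209 × 0.92 × 0.85 = 0.16344
Marginal likelihood of the evidence = 0.24676.
P(seal failure | evidence) = 0.013013 / 0.24676 ≈ 0.053
P(lubricant degradation | evidence) = 0.03735 / 0.24676 ≈ 0.151
P(cavitation | evidence) = 0.0060237 / 0.24676 ≈ 0.024
P(control-valve sticking | evidence) = 0.026933 / 0.24676 ≈ 0.109
P(cooling blockage | evidence) = 0.16344 / 0.24676 ≈ 0.662

0.053, 0.151, 0.024, 0.109, 0.662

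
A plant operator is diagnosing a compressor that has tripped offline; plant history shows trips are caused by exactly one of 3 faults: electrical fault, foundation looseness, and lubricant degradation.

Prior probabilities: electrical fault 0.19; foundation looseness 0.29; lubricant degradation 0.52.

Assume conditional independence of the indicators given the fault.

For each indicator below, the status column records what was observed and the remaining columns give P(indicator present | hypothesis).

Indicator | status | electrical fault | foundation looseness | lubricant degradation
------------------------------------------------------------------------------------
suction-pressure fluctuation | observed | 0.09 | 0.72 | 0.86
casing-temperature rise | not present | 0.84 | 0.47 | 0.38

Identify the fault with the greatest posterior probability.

By Bayes' rule with conditional independence, the unnormalized weight for each hypothesis is prior × ∏ likelihoods (using 1 − P(present | H) for each absent indicator):
  electrical fault: 0.19 × 0.09 × (1 − 0.84) = 0.002736
  foundation looseness: 0.29 × 0.72 × (1 − 0.47) = 0.11066
  lubricant degradation: 0.52 × 0.86 × (1 − 0.38) = 0.27726
The unnormalized weights sum to 0.39066.
P(electrical fault | evidence) ≈ 0.002736 / 0.39066 ≈ 0.007
P(foundation looseness | evidence) ≈ 0.11066 / 0.39066 ≈ 0.283
P(lubricant degradation | evidence) ≈ 0.27726 / 0.39066 ≈ 0.710
The largest is 0.710, so lubricant degradation is most probable.

lubricant degradation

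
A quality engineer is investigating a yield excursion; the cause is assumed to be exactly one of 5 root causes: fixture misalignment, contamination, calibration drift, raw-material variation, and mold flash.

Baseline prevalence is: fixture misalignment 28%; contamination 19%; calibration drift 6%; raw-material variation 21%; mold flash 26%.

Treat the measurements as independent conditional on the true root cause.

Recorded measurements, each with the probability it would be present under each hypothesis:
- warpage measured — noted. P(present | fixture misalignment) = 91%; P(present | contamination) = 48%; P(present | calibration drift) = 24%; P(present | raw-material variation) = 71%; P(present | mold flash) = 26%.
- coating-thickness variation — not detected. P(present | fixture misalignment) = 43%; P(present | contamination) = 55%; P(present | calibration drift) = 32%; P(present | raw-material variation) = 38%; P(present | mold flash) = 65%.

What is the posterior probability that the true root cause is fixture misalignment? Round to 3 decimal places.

0.465

For each hypothesis, the unnormalized posterior weight is prior × product of the measurement likelihoods (using 1 − P(present | H) for each absent measurement):
  fixture misalignment: 0.28 × 0.91 × (1 − 0.43) = 0.14524
  contamination: 0.19 × 0.48 × (1 − 0.55) = 0.04104
  calibration drift: 0.06 × 0.24 × (1 − 0.32) = 0.009792
  raw-material variation: 0.21 × 0.71 × (1 − 0.38) = 0.092442
  mold flash: 0.26 × 0.26 × (1 − 0.65) = 0.02366
Marginal likelihood of the evidence = 0.31217.
P(fixture misalignment | evidence) = 0.14524 / 0.31217 ≈ 0.465.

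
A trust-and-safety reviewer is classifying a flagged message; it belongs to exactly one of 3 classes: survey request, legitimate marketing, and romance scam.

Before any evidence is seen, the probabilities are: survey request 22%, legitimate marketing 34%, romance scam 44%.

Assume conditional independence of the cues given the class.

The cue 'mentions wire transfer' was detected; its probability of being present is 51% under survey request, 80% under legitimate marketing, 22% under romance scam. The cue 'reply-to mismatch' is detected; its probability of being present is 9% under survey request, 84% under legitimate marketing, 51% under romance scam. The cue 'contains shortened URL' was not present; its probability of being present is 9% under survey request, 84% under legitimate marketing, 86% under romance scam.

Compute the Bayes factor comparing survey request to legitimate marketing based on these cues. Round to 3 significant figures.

Take the product of per-cue likelihoods under each hypothesis (using 1 − P(present | H) for each absent cue), then divide.
  survey request: 0.51 × 0.09 × (1 − 0.09) = 0.041769
  legitimate marketing: 0.80 × 0.84 × (1 − 0.84) = 0.10752
Bayes factor = 0.041769 / 0.10752 ≈ 0.388

0.388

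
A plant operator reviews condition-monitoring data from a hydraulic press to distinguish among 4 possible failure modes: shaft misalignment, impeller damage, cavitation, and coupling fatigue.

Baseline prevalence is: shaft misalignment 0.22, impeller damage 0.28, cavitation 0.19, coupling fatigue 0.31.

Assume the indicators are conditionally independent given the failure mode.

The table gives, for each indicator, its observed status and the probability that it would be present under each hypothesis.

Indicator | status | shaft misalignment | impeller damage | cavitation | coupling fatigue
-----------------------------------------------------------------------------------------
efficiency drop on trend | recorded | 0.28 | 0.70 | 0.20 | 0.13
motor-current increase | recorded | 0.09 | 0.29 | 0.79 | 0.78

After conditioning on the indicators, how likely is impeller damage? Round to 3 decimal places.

Multiply each prior by the joint likelihood of the indicator pattern:
  shaft misalignment: 0.22 × 0.28 × 0.09 = 0.005544
  impeller damage: 0.28 × 0.70 × 0.29 = 0.05684
  cavitation: 0.19 × 0.20 × 0.79 = 0.03002
  coupling fatigue: 0.31 × 0.13 × 0.78 = 0.031434
The unnormalized weights sum to 0.12384.
P(impeller damage | evidence) = 0.05684 / 0.12384 ≈ 0.459.

0.459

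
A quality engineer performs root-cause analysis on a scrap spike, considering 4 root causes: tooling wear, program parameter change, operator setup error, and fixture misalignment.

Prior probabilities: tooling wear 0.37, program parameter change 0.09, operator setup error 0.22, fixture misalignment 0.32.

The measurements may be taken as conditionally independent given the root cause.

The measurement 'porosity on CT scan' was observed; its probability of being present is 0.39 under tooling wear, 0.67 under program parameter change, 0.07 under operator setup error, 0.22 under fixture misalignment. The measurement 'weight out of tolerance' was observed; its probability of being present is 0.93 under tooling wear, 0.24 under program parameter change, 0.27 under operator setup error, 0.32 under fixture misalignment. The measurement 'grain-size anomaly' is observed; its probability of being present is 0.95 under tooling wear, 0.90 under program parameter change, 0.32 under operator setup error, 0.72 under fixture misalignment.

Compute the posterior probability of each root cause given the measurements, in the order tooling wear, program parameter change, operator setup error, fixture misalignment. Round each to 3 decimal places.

0.807, 0.082, 0.008, 0.103

By Bayes' rule with conditional independence, the unnormalized weight for each hypothesis is prior × ∏ likelihoods:
  tooling wear: 0.37 × 0.39 × 0.93 × 0.95 = 0.12749
  program parameter change: 0.09 × 0.67 × 0.24 × 0.90 = 0.013025
  operator setup error: 0.22 × 0.07 × 0.27 × 0.32 = 0.0013306
  fixture misalignment: 0.32 × 0.22 × 0.32 × 0.72 = 0.01622
The unnormalized weights sum to 0.15806.
P(tooling wear | evidence) = 0.12749 / 0.15806 ≈ 0.807
P(program parameter change | evidence) = 0.013025 / 0.15806 ≈ 0.082
P(operator setup error | evidence) = 0.0013306 / 0.15806 ≈ 0.008
P(fixture misalignment | evidence) = 0.01622 / 0.15806 ≈ 0.103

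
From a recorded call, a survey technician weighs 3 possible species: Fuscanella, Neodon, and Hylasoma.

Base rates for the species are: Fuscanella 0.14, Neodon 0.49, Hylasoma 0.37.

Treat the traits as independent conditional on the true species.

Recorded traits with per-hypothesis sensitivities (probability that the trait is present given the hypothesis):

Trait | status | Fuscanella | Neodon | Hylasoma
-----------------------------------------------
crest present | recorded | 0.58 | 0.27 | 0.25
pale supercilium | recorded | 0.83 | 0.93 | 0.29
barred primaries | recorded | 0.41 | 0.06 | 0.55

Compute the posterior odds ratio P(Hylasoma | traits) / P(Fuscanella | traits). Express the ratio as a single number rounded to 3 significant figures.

Unnormalized posterior weight (prior times the trait likelihoods) for each of the two hypotheses:
  Hylasoma: 0.37 × 0.25 × 0.29 × 0.55 = 0.014754
  Fuscanella: 0.14 × 0.58 × 0.83 × 0.41 = 0.027632
Odds(Hylasoma : Fuscanella) = 0.014754 / 0.027632 ≈ 0.534.

0.534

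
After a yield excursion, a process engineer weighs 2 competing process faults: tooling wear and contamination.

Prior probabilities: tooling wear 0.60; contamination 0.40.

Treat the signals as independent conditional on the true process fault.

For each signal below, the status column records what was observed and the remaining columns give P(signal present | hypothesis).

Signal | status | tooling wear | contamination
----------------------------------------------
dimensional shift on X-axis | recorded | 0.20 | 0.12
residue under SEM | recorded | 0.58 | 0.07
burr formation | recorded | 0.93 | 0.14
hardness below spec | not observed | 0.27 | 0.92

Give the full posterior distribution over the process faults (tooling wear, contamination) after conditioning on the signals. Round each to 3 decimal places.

0.999, 0.001

By Bayes' rule with conditional independence, the unnormalized weight for each hypothesis is prior × ∏ likelihoods (using 1 − P(present | H) for each absent signal):
  tooling wear: 0.60 × 0.20 × 0.58 × 0.93 × (1 − 0.27) = 0.047251
  contamination: 0.40 × 0.12 × 0.07 × 0.14 × (1 − 0.92) = 3.7632e-05
The unnormalized weights sum to 0.047289.
P(tooling wear | evidence) = 0.047251 / 0.047289 ≈ 0.999
P(contamination | evidence) = 3.7632e-05 / 0.047289 ≈ 0.001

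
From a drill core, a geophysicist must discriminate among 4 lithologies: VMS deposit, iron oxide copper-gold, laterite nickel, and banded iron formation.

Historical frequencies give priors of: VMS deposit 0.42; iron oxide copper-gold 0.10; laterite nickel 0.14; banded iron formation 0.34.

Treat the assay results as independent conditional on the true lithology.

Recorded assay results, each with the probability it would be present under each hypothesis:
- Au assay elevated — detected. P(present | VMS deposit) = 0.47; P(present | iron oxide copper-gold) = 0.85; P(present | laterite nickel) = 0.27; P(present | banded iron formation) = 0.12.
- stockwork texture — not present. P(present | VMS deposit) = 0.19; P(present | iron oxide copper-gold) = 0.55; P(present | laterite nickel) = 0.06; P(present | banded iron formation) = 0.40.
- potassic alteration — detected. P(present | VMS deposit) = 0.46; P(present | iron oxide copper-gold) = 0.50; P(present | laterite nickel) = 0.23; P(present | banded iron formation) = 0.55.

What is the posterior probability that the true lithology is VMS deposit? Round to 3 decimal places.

For each hypothesis, the unnormalized posterior weight is prior × product of the assay result likelihoods (using 1 − P(present | H) for each absent assay result):
  VMS deposit: 0.42 × 0.47 × (1 − 0.19) × 0.46 = 0.073551
  iron oxide copper-gold: 0.10 × 0.85 × (1 − 0.55) × 0.50 = 0.019125
  laterite nickel: 0.14 × 0.27 × (1 − 0.06) × 0.23 = 0.0081724
  banded iron formation: 0.34 × 0.12 × (1 − 0.40) × 0.55 = 0.013464
Normalizing constant Z = 0.073551 + 0.019125 + 0.0081724 + 0.013464 = 0.11431.
P(VMS deposit | evidence) = 0.073551 / 0.11431 ≈ 0.643.

0.643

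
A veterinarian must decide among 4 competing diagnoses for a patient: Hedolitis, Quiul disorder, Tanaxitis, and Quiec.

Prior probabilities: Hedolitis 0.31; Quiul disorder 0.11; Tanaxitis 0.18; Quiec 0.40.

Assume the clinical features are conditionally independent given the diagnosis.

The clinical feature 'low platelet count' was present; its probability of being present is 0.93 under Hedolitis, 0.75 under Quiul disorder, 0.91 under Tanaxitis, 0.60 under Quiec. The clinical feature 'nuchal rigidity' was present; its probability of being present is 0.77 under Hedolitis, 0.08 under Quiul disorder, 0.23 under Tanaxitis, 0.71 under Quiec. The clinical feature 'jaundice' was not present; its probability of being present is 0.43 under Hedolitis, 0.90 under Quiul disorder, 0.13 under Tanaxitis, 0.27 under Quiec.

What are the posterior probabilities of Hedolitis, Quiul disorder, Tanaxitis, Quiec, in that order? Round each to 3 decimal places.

0.445, 0.002, 0.115, 0.437

By Bayes' rule with conditional independence, the unnormalized weight for each hypothesis is prior × ∏ likelihoods (using 1 − P(present | H) for each absent clinical feature):
  Hedolitis: 0.31 × 0.93 × 0.77 × (1 − 0.43) = 0.12653
  Quiul disorder: 0.11 × 0.75 × 0.08 × (1 − 0.90) = 0.00066
  Tanaxitis: 0.18 × 0.91 × 0.23 × (1 − 0.13) = 0.032776
  Quiec: 0.40 × 0.60 × 0.71 × (1 − 0.27) = 0.12439
The unnormalized weights sum to 0.28436.
P(Hedolitis | evidence) = 0.12653 / 0.28436 ≈ 0.445
P(Quiul disorder | evidence) = 0.00066 / 0.28436 ≈ 0.002
P(Tanaxitis | evidence) = 0.032776 / 0.28436 ≈ 0.115
P(Quiec | evidence) = 0.12439 / 0.28436 ≈ 0.437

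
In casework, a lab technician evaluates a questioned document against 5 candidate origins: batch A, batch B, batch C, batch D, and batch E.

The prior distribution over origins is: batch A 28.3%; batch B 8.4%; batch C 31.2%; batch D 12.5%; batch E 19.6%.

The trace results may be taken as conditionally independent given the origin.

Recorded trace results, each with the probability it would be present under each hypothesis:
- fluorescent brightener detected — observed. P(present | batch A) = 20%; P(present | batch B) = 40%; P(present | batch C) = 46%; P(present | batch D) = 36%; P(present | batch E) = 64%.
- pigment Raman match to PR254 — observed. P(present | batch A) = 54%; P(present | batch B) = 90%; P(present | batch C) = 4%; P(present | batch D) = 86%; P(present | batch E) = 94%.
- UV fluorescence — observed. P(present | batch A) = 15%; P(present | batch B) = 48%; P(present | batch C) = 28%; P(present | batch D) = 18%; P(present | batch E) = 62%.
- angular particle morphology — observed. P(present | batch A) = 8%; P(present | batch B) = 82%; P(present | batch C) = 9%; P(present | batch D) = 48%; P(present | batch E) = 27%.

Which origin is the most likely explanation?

batch E

By Bayes' rule with conditional independence, the unnormalized weight for each hypothesis is prior × ∏ likelihoods:
  batch A: 0.283 × 0.20 × 0.54 × 0.15 × 0.08 = 0.00036677
  batch B: 0.084 × 0.40 × 0.90 × 0.48 × 0.82 = 0.011902
  batch C: 0.312 × 0.46 × 0.04 × 0.28 × 0.09 = 0.00014467
  batch D: 0.125 × 0.36 × 0.86 × 0.18 × 0.48 = 0.0033437
  batch E: 0.196 × 0.64 × 0.94 × 0.62 × 0.27 = 0.019739
Marginal likelihood of the evidence = 0.035496.
P(batch A | evidence) ≈ 0.00036677 / 0.035496 ≈ 0.010
P(batch B | evidence) ≈ 0.011902 / 0.035496 ≈ 0.335
P(batch C | evidence) ≈ 0.00014467 / 0.035496 ≈ 0.004
P(batch D | evidence) ≈ 0.0033437 / 0.035496 ≈ 0.094
P(batch E | evidence) ≈ 0.019739 / 0.035496 ≈ 0.556
The largest is 0.556, so batch E is most probable.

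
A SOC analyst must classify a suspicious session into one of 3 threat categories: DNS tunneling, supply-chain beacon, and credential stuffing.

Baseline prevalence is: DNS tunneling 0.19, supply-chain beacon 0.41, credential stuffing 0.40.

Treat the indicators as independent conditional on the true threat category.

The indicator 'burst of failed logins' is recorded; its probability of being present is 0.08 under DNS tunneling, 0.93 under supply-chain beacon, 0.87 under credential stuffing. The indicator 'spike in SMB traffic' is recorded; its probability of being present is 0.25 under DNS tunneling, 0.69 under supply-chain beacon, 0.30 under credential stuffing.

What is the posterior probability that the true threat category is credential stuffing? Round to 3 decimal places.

For each hypothesis, the unnormalized posterior weight is prior × product of the indicator likelihoods:
  DNS tunneling: 0.19 × 0.08 × 0.25 = 0.0038
  supply-chain beacon: 0.41 × 0.93 × 0.69 = 0.2631
  credential stuffing: 0.40 × 0.87 × 0.30 = 0.1044
Marginal likelihood of the evidence = 0.3713.
P(credential stuffing | evidence) = 0.1044 / 0.3713 ≈ 0.281.

0.281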